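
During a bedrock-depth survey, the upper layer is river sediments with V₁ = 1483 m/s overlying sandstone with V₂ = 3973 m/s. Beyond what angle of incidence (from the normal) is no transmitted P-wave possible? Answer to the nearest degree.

Critical incidence: sin θ_c = V₁/V₂ = 1483/3973 = 0.3733.
θ_c = arcsin 0.3733 = 21.92°.

22°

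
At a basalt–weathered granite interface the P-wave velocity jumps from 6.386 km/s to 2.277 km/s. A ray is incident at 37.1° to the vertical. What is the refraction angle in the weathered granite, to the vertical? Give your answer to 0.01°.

Snell's law: sin θ₂ = (V₂/V₁)·sin θ₁ = (2.277/6.386)·sin 37.1° = 0.2151.
θ₂ = sin⁻¹(0.2151) = 12.42° (from vertical).

12.42°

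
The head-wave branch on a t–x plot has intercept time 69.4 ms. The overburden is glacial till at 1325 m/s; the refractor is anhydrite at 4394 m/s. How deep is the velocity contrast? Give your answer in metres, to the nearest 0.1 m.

θ_c = arcsin(1325/4394) = 17.55°; cos θ_c = 0.9535.
tᵢ = 2h cos θ_c/V₁ ⇒ h = tᵢ·V₁/(2 cos θ_c) = 0.0694·1325/(2·0.9535) = 48.22 m.

48.2 m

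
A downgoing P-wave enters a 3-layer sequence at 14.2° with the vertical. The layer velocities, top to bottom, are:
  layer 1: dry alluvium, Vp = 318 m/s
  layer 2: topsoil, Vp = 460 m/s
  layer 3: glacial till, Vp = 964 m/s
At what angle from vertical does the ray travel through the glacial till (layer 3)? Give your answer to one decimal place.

48.0°

Snell's law across each interface conserves sin θ / V, so sin θ_3 = V_3·sin θ₁/V₁.
sin θ_3 = 964 × sin 14.2° / 318 = 0.7436.
θ_3 = arcsin 0.7436 = 48.04°.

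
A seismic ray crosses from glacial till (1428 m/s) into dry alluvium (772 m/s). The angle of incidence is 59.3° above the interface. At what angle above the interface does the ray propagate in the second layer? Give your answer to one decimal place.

74.0°

Angle from the normal: 90° − 59.3° = 30.7°.
sin θ₁/V₁ = sin θ₂/V₂ ⇒ sin θ₂ = 772·sin 30.7°/1428 = 772·0.5105/1428 = 0.2760.
θ₂ = sin⁻¹(0.2760) = 16.02° (from vertical).
From the interface: 90° − 16.02° = 73.98°.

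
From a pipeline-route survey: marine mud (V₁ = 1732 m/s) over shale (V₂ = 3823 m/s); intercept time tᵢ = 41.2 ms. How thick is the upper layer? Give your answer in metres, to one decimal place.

40.0 m

h = tᵢ·V₁·V₂ / (2·√(V₂²−V₁²)).
√(V₂²−V₁²) = √(3823² − 1732²) = 3408.2 m/s.
h = 0.0412 s × 1732 × 3823 / (2 × 3408.2) = 40.02 m.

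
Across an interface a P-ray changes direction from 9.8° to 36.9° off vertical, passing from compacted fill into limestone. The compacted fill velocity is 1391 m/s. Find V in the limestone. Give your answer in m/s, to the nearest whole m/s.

4907 m/s

Snell's law: sin 9.8°/V₁ = sin 36.9°/V₂.
V₂ = V₁·sin 36.9°/sin 9.8° = 1391 × 3.5275 = 4906.80 m/s.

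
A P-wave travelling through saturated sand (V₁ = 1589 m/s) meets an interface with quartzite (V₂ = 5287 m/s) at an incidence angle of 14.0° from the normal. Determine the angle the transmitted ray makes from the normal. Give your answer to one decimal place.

53.6°

Snell's law: sin θ₂ = (V₂/V₁)·sin θ₁ = (5287/1589)·sin 14.0° = 0.8049.
θ₂ = arcsin 0.8049 = 53.60° from the normal.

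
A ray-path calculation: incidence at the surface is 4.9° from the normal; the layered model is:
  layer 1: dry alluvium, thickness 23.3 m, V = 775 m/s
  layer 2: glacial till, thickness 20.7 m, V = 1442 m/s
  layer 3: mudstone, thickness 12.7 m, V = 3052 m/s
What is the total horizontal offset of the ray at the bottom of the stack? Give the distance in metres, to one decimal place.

p = sin θ₁/V₁ = sin 4.9°/775 = 1.1022e-04 s/m is conserved through the stack.
Layer 1: θ = 4.90°; offset = 23.3·tan 4.90° = 1.998 m.
Layer 2: sin θ = p·1442 = 0.1589 → θ = 9.14°; offset = 20.7·tan 9.14° = 3.332 m.
Layer 3: sin θ = p·3052 = 0.3364 → θ = 19.66°; offset = 12.7·tan 19.66° = 4.536 m.
Σ offsets = 9.866 m.

9.9 m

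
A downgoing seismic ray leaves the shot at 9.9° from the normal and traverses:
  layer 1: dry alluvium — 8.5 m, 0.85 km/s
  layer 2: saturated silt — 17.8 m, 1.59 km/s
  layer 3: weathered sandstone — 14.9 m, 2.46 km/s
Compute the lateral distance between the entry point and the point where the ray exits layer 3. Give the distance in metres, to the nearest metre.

Ray parameter p = sin 9.9° / 0.85 km/s = 2.0227e-01 s/km.
Layer 1: θ = 9.90°; offset = 8.5·tan 9.90° = 1.483 m.
Layer 2: sin θ = p·1.59 = 0.3216 → θ = 18.76°; offset = 17.8·tan 18.76° = 6.046 m.
Layer 3: sin θ = p·2.46 = 0.4976 → θ = 29.84°; offset = 14.9·tan 29.84° = 8.547 m.
Total horizontal offset = 16.077 m.

16 m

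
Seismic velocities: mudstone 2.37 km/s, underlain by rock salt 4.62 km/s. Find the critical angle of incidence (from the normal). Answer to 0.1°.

30.9°

At critical incidence the refracted ray runs along the interface (θ₂ = 90°), so sin θ_c = V₁/V₂.
θ_c = arcsin(2.37/4.62) = arcsin 0.5130 = 30.86°.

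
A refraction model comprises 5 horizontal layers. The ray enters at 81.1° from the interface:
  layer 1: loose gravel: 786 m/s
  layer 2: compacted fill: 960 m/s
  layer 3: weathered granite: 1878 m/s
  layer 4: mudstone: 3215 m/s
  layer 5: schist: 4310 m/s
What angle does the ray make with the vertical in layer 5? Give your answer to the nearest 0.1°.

58.0°

From the normal: θ₁ = 90° − 81.1° = 8.9°.
Snell's law across each interface conserves sin θ / V, so sin θ_5 = V_5·sin θ₁/V₁.
sin θ_5 = 4310 × sin 8.9° / 786 = 0.8483.
θ_5 = 58.03° from the vertical.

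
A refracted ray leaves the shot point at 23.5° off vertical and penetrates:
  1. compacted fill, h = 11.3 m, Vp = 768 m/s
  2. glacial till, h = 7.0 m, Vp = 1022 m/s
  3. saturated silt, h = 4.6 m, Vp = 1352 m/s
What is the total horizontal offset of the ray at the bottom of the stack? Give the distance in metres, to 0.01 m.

13.83 m

p = sin θ₁/V₁ = sin 23.5°/768 = 5.1920e-04 s/m is conserved through the stack.
Layer 1: θ = 23.50°; offset = 11.3·tan 23.50° = 4.9134 m.
Layer 2: sin θ = p·1022 = 0.5306 → θ = 32.05°; offset = 7.0·tan 32.05° = 4.3822 m.
Layer 3: sin θ = p·1352 = 0.7020 → θ = 44.58°; offset = 4.6·tan 44.58° = 4.5338 m.
Σ offsets = 13.8294 m.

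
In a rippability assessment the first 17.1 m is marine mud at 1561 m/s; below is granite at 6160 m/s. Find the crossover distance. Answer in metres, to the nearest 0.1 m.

44.3 m

x_cross = 2h·√((V₂+V₁)/(V₂−V₁)).
(V₂+V₁)/(V₂−V₁) = (6160+1561)/(6160−1561) = 1.6788; √ = 1.2957.
x_cross = 2·17.1·1.2957 = 44.31 m.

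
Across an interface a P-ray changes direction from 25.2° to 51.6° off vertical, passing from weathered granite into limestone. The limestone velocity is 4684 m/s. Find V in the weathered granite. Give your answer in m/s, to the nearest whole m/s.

2545 m/s

sin 25.2° = 0.4258; sin 51.6° = 0.7837.
V₁ = V₂·(sin θ₁/sin θ₂) = 4684·(0.4258/0.7837) = 2544.81 m/s.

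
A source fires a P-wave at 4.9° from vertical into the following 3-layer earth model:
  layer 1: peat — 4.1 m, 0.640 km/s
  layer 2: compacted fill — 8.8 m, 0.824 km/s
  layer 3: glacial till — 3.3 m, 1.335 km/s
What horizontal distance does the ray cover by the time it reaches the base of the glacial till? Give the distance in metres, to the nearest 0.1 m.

Apply Snell's law at each interface; in layer i the horizontal offset is hᵢ·tan θᵢ.
Layer 1: θ = 4.90°; offset = 4.1·tan 4.90° = 0.351 m.
Layer 2: sin θ = 0.824·sin 4.9°/0.640 = 0.1100, θ = 6.31°; offset = 8.8·tan 6.31° = 0.974 m.
Layer 3: sin θ = 1.335·sin 4.9°/0.640 = 0.1782, θ = 10.26°; offset = 3.3·tan 10.26° = 0.598 m.
Summing the layer offsets gives 1.923 m.

1.9 m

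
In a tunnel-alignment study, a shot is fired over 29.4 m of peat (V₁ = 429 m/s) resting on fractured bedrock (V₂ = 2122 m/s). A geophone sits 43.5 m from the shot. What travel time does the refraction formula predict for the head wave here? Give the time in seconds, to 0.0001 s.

0.1547 s

θ_c = arcsin(V₁/V₂) = arcsin(429/2122) = 11.66°, cos θ_c = 0.9794.
Intercept time tᵢ = 2h cos θ_c / V₁ = 2·29.4·0.9794/429 = 0.13423 s.
t = x/V₂ + tᵢ = 43.5/2122 + 0.13423 = 0.15473 s.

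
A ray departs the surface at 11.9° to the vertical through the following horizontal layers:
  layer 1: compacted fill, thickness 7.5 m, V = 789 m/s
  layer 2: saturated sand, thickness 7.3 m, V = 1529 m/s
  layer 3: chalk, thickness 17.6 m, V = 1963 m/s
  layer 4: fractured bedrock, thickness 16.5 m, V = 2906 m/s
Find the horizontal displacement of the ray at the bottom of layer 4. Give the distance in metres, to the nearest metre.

35 m

Ray parameter p = sin 11.9° / 789 m/s = 2.6135e-04 s/m.
Layer 1: θ = 11.90°; offset = 7.5·tan 11.90° = 1.580 m.
Layer 2: sin θ = p·1529 = 0.3996 → θ = 23.55°; offset = 7.3·tan 23.55° = 3.182 m.
Layer 3: sin θ = p·1963 = 0.5130 → θ = 30.87°; offset = 17.6·tan 30.87° = 10.519 m.
Layer 4: sin θ = p·2906 = 0.7595 → θ = 49.42°; offset = 16.5·tan 49.42° = 19.263 m.
Total horizontal offset = 34.545 m.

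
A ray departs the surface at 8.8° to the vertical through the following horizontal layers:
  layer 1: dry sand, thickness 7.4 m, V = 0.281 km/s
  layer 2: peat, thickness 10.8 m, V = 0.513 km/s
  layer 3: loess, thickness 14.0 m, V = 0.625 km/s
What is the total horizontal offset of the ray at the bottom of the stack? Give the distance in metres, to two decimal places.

9.35 m

Ray parameter p = sin 8.8° / 0.281 km/s = 5.4443e-01 s/km.
Layer 1: θ = 8.80°; offset = 7.4·tan 8.80° = 1.1456 m.
Layer 2: sin θ = p·0.513 = 0.2793 → θ = 16.22°; offset = 10.8·tan 16.22° = 3.1414 m.
Layer 3: sin θ = p·0.625 = 0.3403 → θ = 19.89°; offset = 14.0·tan 19.89° = 5.0661 m.
Σ offsets = 9.3531 m.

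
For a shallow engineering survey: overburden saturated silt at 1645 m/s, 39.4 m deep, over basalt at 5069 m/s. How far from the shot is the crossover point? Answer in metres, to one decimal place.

θ_c = arcsin(1645/5069) = 18.94°, so cos θ_c = 0.9459 and tᵢ = 2h cos θ_c/V₁ = 0.0453 s.
At crossover x/V₁ = x/V₂ + tᵢ ⇒ x = tᵢ/(1/V₁ − 1/V₂) = 0.04531/(6.0790e-04 − 1.9728e-04) = 110.34 m.

110.3 m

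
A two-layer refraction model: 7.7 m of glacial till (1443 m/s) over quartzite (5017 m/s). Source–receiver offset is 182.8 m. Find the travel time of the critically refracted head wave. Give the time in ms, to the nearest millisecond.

47 ms

θ_c = arcsin(V₁/V₂) = arcsin(1443/5017) = 16.72°, cos θ_c = 0.9577.
Intercept time tᵢ = 2h cos θ_c / V₁ = 2·7.7·0.9577/1443 = 0.01022 s.
t = x/V₂ + tᵢ = 182.8/5017 + 0.01022 = 0.04666 s.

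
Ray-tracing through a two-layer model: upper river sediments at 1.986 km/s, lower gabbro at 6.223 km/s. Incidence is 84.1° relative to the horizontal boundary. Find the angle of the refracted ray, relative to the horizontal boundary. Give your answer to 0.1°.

Convert to the normal: θ₁ = 90° − 84.1° = 5.9°.
Snell's law: sin θ₂ = (V₂/V₁)·sin θ₁ = (6.223/1.986)·sin 5.9° = 0.3221.
θ₂ = arcsin 0.3221 = 18.79° from the normal.
From the interface: 90° − 18.79° = 71.21°.

71.2°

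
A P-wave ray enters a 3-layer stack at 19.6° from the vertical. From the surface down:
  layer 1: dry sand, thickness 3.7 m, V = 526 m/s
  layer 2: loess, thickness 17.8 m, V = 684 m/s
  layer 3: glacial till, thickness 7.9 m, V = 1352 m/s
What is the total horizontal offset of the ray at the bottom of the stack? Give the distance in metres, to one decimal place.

Apply Snell's law at each interface; in layer i the horizontal offset is hᵢ·tan θᵢ.
Layer 1: θ = 19.60°; offset = 3.7·tan 19.60° = 1.318 m.
Layer 2: sin θ = 684·sin 19.6°/526 = 0.4362, θ = 25.86°; offset = 17.8·tan 25.86° = 8.629 m.
Layer 3: sin θ = 1352·sin 19.6°/526 = 0.8622, θ = 59.57°; offset = 7.9·tan 59.57° = 13.448 m.
Total horizontal offset = 23.394 m.

23.4 m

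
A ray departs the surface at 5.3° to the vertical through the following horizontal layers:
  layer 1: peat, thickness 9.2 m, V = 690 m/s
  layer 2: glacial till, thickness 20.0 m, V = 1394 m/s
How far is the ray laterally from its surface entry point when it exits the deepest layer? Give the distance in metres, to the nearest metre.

Apply Snell's law at each interface; in layer i the horizontal offset is hᵢ·tan θᵢ.
Layer 1: θ = 5.30°; offset = 9.2·tan 5.30° = 0.853 m.
Layer 2: sin θ = 1394·sin 5.3°/690 = 0.1866, θ = 10.76°; offset = 20.0·tan 10.76° = 3.799 m.
Summing the layer offsets gives 4.653 m.

5 m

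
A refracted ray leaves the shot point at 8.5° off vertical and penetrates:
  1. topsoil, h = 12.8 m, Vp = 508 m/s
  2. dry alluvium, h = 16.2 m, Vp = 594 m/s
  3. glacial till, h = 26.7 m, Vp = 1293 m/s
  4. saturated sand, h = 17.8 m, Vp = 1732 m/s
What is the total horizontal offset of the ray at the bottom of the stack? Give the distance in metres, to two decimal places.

Apply Snell's law at each interface; in layer i the horizontal offset is hᵢ·tan θᵢ.
Layer 1: θ = 8.50°; offset = 12.8·tan 8.50° = 1.9130 m.
Layer 2: sin θ = 594·sin 8.5°/508 = 0.1728, θ = 9.95°; offset = 16.2·tan 9.95° = 2.8427 m.
Layer 3: sin θ = 1293·sin 8.5°/508 = 0.3762, θ = 22.10°; offset = 26.7·tan 22.10° = 10.8415 m.
Layer 4: sin θ = 1732·sin 8.5°/508 = 0.5039, θ = 30.26°; offset = 17.8·tan 30.26° = 10.3855 m.
Σ offsets = 25.9826 m.

25.98 m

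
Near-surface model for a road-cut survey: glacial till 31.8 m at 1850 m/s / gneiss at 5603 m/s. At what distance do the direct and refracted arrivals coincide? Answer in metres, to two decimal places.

89.63 m

θ_c = arcsin(1850/5603) = 19.28°, so cos θ_c = 0.9439 and tᵢ = 2h cos θ_c/V₁ = 0.0325 s.
At crossover x/V₁ = x/V₂ + tᵢ ⇒ x = tᵢ/(1/V₁ − 1/V₂) = 0.03245/(5.4054e-04 − 1.7848e-04) = 89.63 m.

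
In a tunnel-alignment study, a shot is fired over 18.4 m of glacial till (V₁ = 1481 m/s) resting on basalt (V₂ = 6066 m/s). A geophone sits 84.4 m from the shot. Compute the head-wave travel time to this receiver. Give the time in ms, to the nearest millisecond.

t = x/V₂ + 2h·√(V₂²−V₁²)/(V₁V₂).
√(V₂²−V₁²) = √(6066²−1481²) = 5882.4 m/s; delay term = 2·18.4·5882.4/(1481·6066) = 0.02410 s.
t = 84.4/6066 + 0.02410 = 0.03801 s.

38 ms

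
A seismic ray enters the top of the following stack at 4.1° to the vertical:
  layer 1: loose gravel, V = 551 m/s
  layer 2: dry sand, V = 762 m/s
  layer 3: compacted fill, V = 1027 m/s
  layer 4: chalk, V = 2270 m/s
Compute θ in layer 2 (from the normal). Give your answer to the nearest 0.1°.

Ray parameter p = sin 4.1° / 551 = 1.2976e-04 s/m.
sin θ_2 = p·V_2 = 1.2976e-04 × 762 = 0.0989.
θ_2 = 5.67° from the vertical.

5.7°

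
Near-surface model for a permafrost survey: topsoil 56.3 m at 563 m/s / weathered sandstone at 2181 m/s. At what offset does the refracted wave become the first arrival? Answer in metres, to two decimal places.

146.64 m

x_cross = 2h·√((V₂+V₁)/(V₂−V₁)).
(V₂+V₁)/(V₂−V₁) = (2181+563)/(2181−563) = 1.6959; √ = 1.3023.
x_cross = 2·56.3·1.3023 = 146.64 m.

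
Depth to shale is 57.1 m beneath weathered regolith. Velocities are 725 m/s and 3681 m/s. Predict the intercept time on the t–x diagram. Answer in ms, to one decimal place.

154.4 ms

tᵢ = 2h·√(V₂²−V₁²)/(V₁V₂).
√(V₂²−V₁²) = √(3681²−725²) = 3608.9 m/s.
tᵢ = 2·57.1·3608.9/(725·3681) = 0.15443 s.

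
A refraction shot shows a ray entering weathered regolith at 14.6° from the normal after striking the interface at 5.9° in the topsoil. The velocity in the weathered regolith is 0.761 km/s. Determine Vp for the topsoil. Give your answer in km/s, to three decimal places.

sin 5.9° = 0.1028; sin 14.6° = 0.2521.
V₁ = V₂·(sin θ₁/sin θ₂) = 0.761·(0.1028/0.2521) = 0.310 km/s.

0.310 km/s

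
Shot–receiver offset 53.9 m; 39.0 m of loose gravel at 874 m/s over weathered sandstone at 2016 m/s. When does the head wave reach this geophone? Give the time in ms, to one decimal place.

θ_c = arcsin(V₁/V₂) = arcsin(874/2016) = 25.69°, cos θ_c = 0.9011.
Intercept time tᵢ = 2h cos θ_c / V₁ = 2·39.0·0.9011/874 = 0.08042 s.
t = x/V₂ + tᵢ = 53.9/2016 + 0.08042 = 0.10716 s.

107.2 ms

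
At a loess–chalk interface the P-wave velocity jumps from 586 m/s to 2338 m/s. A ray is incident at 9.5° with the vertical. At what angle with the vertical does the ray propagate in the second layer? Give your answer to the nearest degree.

41°

Snell's law: sin θ₂ = (V₂/V₁)·sin θ₁ = (2338/586)·sin 9.5° = 0.6585.
θ₂ = arcsin 0.6585 = 41.19° from the normal.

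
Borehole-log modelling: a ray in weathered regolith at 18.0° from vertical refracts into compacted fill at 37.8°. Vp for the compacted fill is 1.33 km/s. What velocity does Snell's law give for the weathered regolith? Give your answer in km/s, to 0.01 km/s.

sin 18.0° = 0.3090; sin 37.8° = 0.6129.
V₁ = V₂·(sin θ₁/sin θ₂) = 1.33·(0.3090/0.6129) = 0.67 km/s.

0.67 km/s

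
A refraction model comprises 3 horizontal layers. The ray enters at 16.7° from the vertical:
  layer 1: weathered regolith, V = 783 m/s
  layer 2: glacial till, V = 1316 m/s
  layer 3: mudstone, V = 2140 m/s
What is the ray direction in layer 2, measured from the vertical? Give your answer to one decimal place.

28.9°

Ray parameter p = sin 16.7° / 783 = 3.6700e-04 s/m.
sin θ_2 = p·V_2 = 3.6700e-04 × 1316 = 0.4830.
θ_2 = 28.88° from the vertical.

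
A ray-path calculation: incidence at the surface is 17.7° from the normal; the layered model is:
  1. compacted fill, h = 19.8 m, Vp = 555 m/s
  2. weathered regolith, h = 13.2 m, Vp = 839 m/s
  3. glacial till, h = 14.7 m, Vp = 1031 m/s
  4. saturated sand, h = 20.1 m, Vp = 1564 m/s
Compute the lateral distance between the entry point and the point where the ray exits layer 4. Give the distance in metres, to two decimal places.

56.60 m

Apply Snell's law at each interface; in layer i the horizontal offset is hᵢ·tan θᵢ.
Layer 1: θ = 17.70°; offset = 19.8·tan 17.70° = 6.3190 m.
Layer 2: sin θ = 839·sin 17.7°/555 = 0.4596, θ = 27.36°; offset = 13.2·tan 27.36° = 6.8311 m.
Layer 3: sin θ = 1031·sin 17.7°/555 = 0.5648, θ = 34.39°; offset = 14.7·tan 34.39° = 10.0607 m.
Layer 4: sin θ = 1564·sin 17.7°/555 = 0.8568, θ = 58.96°; offset = 20.1·tan 58.96° = 33.3938 m.
Summing the layer offsets gives 56.6045 m.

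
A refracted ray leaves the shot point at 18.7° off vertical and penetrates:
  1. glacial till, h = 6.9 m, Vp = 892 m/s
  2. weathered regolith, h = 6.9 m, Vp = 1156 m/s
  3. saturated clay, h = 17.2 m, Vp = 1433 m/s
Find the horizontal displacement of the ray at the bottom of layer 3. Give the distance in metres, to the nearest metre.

p = sin θ₁/V₁ = sin 18.7°/892 = 3.5943e-04 s/m is conserved through the stack.
Layer 1: θ = 18.70°; offset = 6.9·tan 18.70° = 2.336 m.
Layer 2: sin θ = p·1156 = 0.4155 → θ = 24.55°; offset = 6.9·tan 24.55° = 3.152 m.
Layer 3: sin θ = p·1433 = 0.5151 → θ = 31.00°; offset = 17.2·tan 31.00° = 10.336 m.
Total horizontal offset = 15.823 m.

16 m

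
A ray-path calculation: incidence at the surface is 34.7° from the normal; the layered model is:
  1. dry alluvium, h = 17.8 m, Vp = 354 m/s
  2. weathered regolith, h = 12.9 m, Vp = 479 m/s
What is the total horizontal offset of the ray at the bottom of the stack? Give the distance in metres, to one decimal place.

27.9 m

p = sin θ₁/V₁ = sin 34.7°/354 = 1.6081e-03 s/m is conserved through the stack.
Layer 1: θ = 34.70°; offset = 17.8·tan 34.70° = 12.325 m.
Layer 2: sin θ = p·479 = 0.7703 → θ = 50.38°; offset = 12.9·tan 50.38° = 15.583 m.
Summing the layer offsets gives 27.908 m.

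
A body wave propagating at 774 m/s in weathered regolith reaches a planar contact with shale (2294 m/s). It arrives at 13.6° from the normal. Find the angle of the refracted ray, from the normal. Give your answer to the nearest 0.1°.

Snell's law: sin θ₂ = (V₂/V₁)·sin θ₁ = (2294/774)·sin 13.6° = 0.6969.
θ₂ = sin⁻¹(0.6969) = 44.18° (from vertical).

44.2°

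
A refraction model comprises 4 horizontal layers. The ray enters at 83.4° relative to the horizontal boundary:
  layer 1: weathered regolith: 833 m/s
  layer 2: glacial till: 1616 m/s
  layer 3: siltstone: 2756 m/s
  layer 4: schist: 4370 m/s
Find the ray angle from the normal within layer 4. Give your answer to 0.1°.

37.1°

From the normal: θ₁ = 90° − 83.4° = 6.6°.
Snell's law across each interface conserves sin θ / V, so sin θ_4 = V_4·sin θ₁/V₁.
sin θ_4 = 4370 × sin 6.6° / 833 = 0.6030.
θ_4 = 37.08° from the vertical.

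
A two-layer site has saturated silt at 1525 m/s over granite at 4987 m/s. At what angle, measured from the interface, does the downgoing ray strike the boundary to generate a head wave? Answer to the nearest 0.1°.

Critical incidence: sin θ_c = V₁/V₂ = 1525/4987 = 0.3058.
θ_c = arcsin 0.3058 = 17.81°.
Measured from the interface: 90° − 17.81° = 72.19°.

72.2°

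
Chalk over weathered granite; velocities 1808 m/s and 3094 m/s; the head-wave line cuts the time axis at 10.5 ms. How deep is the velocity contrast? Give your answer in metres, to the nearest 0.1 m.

11.7 m

θ_c = arcsin(1808/3094) = 35.76°; cos θ_c = 0.8115.
tᵢ = 2h cos θ_c/V₁ ⇒ h = tᵢ·V₁/(2 cos θ_c) = 0.0105·1808/(2·0.8115) = 11.70 m.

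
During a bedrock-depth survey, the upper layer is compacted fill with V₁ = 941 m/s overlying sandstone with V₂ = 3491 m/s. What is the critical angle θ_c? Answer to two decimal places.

15.64°

Critical incidence: sin θ_c = V₁/V₂ = 941/3491 = 0.2696.
θ_c = arcsin 0.2696 = 15.64°.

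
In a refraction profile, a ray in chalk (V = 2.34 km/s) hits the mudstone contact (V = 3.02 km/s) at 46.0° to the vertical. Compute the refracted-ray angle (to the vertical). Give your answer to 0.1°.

68.2°

sin θ₁/V₁ = sin θ₂/V₂ ⇒ sin θ₂ = 3.02·sin 46.0°/2.34 = 3.02·0.7193/2.34 = 0.9284.
θ₂ = arcsin 0.9284 = 68.18° from the normal.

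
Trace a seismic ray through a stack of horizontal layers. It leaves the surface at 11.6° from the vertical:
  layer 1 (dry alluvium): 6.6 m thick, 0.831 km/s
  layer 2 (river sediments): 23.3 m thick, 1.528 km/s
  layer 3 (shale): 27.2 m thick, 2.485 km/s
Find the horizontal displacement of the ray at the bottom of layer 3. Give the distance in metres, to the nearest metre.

Ray parameter p = sin 11.6° / 0.831 km/s = 2.4197e-01 s/km.
Layer 1: θ = 11.60°; offset = 6.6·tan 11.60° = 1.355 m.
Layer 2: sin θ = p·1.528 = 0.3697 → θ = 21.70°; offset = 23.3·tan 21.70° = 9.272 m.
Layer 3: sin θ = p·2.485 = 0.6013 → θ = 36.96°; offset = 27.2·tan 36.96° = 20.469 m.
Summing the layer offsets gives 31.096 m.

31 m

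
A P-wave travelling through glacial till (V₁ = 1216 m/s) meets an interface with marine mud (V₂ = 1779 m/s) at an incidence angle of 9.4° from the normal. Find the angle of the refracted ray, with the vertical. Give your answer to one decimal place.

13.8°

Snell's law: sin θ₂ = (V₂/V₁)·sin θ₁ = (1779/1216)·sin 9.4° = 0.2389.
θ₂ = arcsin 0.2389 = 13.82° from the normal.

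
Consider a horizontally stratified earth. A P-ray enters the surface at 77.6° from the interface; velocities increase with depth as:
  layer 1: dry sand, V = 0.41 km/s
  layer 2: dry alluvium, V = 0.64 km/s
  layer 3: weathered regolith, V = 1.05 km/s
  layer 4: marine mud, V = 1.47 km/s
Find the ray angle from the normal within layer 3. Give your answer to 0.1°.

From the normal: θ₁ = 90° − 77.6° = 12.4°.
Ray parameter p = sin 12.4° / 0.41 = 5.2374e-01 s/km.
sin θ_3 = p·V_3 = 5.2374e-01 × 1.05 = 0.5499.
θ_3 = 33.36° from the vertical.

33.4°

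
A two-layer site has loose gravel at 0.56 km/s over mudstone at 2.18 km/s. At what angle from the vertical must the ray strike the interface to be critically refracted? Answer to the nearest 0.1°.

Critical incidence: sin θ_c = V₁/V₂ = 0.56/2.18 = 0.2569.
θ_c = arcsin 0.2569 = 14.89°.

14.9°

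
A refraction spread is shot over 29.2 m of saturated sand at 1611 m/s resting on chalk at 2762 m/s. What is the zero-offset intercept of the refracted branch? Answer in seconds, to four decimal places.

tᵢ = 2h·√(V₂²−V₁²)/(V₁V₂).
√(V₂²−V₁²) = √(2762²−1611²) = 2243.5 m/s.
tᵢ = 2·29.2·2243.5/(1611·2762) = 0.02945 s.

0.0294 s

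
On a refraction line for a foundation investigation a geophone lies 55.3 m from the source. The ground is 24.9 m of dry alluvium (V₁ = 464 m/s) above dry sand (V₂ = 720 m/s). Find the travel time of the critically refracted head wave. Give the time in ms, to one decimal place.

θ_c = arcsin(V₁/V₂) = arcsin(464/720) = 40.12°, cos θ_c = 0.7647.
Intercept time tᵢ = 2h cos θ_c / V₁ = 2·24.9·0.7647/464 = 0.08207 s.
t = x/V₂ + tᵢ = 55.3/720 + 0.08207 = 0.15887 s.

158.9 ms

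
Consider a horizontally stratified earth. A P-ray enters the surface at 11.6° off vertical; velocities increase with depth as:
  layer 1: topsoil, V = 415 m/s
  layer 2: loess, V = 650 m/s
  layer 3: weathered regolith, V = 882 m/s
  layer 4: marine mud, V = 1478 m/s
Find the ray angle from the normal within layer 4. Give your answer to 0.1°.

Ray parameter p = sin 11.6° / 415 = 4.8453e-04 s/m.
sin θ_4 = p·V_4 = 4.8453e-04 × 1478 = 0.7161.
θ_4 = 45.74° from the vertical.

45.7°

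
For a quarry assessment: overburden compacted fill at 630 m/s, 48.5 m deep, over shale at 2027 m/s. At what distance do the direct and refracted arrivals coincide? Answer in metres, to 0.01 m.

133.77 m

x_cross = 2h·√((V₂+V₁)/(V₂−V₁)).
(V₂+V₁)/(V₂−V₁) = (2027+630)/(2027−630) = 1.9019; √ = 1.3791.
x_cross = 2·48.5·1.3791 = 133.77 m.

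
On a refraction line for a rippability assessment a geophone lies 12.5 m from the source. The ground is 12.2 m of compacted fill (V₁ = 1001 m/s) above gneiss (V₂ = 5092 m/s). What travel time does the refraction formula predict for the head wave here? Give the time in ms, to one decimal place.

26.4 ms

t = x/V₂ + 2h·√(V₂²−V₁²)/(V₁V₂).
√(V₂²−V₁²) = √(5092²−1001²) = 4992.6 m/s; delay term = 2·12.2·4992.6/(1001·5092) = 0.02390 s.
t = 12.5/5092 + 0.02390 = 0.02635 s.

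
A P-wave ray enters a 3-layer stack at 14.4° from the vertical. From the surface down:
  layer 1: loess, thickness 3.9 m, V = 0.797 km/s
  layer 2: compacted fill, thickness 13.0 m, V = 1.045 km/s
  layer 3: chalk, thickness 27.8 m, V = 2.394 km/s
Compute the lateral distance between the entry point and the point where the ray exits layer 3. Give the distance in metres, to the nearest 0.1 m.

36.7 m

p = sin θ₁/V₁ = sin 14.4°/0.797 = 3.1203e-01 s/km is conserved through the stack.
Layer 1: θ = 14.40°; offset = 3.9·tan 14.40° = 1.001 m.
Layer 2: sin θ = p·1.045 = 0.3261 → θ = 19.03°; offset = 13.0·tan 19.03° = 4.484 m.
Layer 3: sin θ = p·2.394 = 0.7470 → θ = 48.33°; offset = 27.8·tan 48.33° = 31.237 m.
Summing the layer offsets gives 36.722 m.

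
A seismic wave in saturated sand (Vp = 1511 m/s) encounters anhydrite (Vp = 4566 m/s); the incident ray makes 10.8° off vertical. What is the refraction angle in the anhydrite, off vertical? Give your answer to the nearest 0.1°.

sin θ₁/V₁ = sin θ₂/V₂ ⇒ sin θ₂ = 4566·sin 10.8°/1511 = 4566·0.1874/1511 = 0.5662.
θ₂ = arcsin 0.5662 = 34.49° from the normal.

34.5°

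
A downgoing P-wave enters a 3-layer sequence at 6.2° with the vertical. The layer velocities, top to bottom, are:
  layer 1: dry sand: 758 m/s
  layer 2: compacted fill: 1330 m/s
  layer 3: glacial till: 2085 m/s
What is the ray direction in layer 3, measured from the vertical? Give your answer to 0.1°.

Ray parameter p = sin 6.2° / 758 = 1.4248e-04 s/m.
sin θ_3 = p·V_3 = 1.4248e-04 × 2085 = 0.2971.
θ_3 = 17.28° from the vertical.

17.3°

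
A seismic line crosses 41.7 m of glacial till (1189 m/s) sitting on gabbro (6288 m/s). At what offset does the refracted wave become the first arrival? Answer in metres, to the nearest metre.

x_cross = 2h·√((V₂+V₁)/(V₂−V₁)).
(V₂+V₁)/(V₂−V₁) = (6288+1189)/(6288−1189) = 1.4664; √ = 1.2109.
x_cross = 2·41.7·1.2109 = 100.99 m.

101 m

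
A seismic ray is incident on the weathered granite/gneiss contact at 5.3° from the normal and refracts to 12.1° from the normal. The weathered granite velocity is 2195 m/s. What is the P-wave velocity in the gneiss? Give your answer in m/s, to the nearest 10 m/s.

sin 5.3° = 0.0924; sin 12.1° = 0.2096.
V₂ = V₁·(sin θ₂/sin θ₁) = 2195·(0.2096/0.0924) = 4981.16 m/s.

4980 m/s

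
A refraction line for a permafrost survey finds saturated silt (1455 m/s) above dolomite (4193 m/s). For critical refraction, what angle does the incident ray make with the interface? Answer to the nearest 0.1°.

69.7°

Critical incidence: sin θ_c = V₁/V₂ = 1455/4193 = 0.3470.
θ_c = arcsin 0.3470 = 20.30°.
Measured from the interface: 90° − 20.30° = 69.70°.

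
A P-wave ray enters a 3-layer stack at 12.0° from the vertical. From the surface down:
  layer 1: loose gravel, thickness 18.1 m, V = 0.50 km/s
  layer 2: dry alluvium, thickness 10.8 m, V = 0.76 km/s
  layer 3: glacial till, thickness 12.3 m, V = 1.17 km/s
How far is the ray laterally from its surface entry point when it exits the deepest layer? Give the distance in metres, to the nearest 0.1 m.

14.3 m

Apply Snell's law at each interface; in layer i the horizontal offset is hᵢ·tan θᵢ.
Layer 1: θ = 12.00°; offset = 18.1·tan 12.00° = 3.847 m.
Layer 2: sin θ = 0.76·sin 12.0°/0.50 = 0.3160, θ = 18.42°; offset = 10.8·tan 18.42° = 3.597 m.
Layer 3: sin θ = 1.17·sin 12.0°/0.50 = 0.4865, θ = 29.11°; offset = 12.3·tan 29.11° = 6.849 m.
Total horizontal offset = 14.294 m.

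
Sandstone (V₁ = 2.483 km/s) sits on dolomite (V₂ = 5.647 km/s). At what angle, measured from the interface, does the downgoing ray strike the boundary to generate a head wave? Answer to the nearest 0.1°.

63.9°

Critical incidence: sin θ_c = V₁/V₂ = 2.483/5.647 = 0.4397.
θ_c = arcsin 0.4397 = 26.08°.
Measured from the interface: 90° − 26.08° = 63.92°.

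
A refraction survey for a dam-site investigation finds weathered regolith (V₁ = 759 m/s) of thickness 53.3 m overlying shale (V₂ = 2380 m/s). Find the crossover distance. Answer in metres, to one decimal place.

148.3 m

x_cross = 2h·√((V₂+V₁)/(V₂−V₁)).
(V₂+V₁)/(V₂−V₁) = (2380+759)/(2380−759) = 1.9365; √ = 1.3916.
x_cross = 2·53.3·1.3916 = 148.34 m.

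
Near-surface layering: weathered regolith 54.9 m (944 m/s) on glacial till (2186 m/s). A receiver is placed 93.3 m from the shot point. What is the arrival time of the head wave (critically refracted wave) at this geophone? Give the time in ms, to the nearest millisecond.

t = x/V₂ + 2h·√(V₂²−V₁²)/(V₁V₂).
√(V₂²−V₁²) = √(2186²−944²) = 1971.7 m/s; delay term = 2·54.9·1971.7/(944·2186) = 0.10491 s.
t = 93.3/2186 + 0.10491 = 0.14759 s.

148 ms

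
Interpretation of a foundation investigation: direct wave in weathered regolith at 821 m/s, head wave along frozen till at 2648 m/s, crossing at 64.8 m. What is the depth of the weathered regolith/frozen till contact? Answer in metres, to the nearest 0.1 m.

23.5 m

x_cross = 2h·√((V₂+V₁)/(V₂−V₁)) → h = x_cross / (2·√((V₂+V₁)/(V₂−V₁))).
√((V₂+V₁)/(V₂−V₁)) = √((2648+821)/(2648−821)) = 1.3779.
h = 64.8 / (2·1.3779) = 23.51 m.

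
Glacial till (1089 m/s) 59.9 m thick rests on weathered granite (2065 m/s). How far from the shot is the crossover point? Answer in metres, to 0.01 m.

215.36 m

θ_c = arcsin(1089/2065) = 31.83°, so cos θ_c = 0.8496 and tᵢ = 2h cos θ_c/V₁ = 0.0935 s.
At crossover x/V₁ = x/V₂ + tᵢ ⇒ x = tᵢ/(1/V₁ − 1/V₂) = 0.09347/(9.1827e-04 − 4.8426e-04) = 215.36 m.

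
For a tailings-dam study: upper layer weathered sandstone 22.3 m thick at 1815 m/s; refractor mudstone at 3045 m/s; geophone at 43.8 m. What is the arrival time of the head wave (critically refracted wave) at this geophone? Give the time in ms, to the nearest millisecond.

34 ms

t = x/V₂ + 2h·√(V₂²−V₁²)/(V₁V₂).
√(V₂²−V₁²) = √(3045²−1815²) = 2445.0 m/s; delay term = 2·22.3·2445.0/(1815·3045) = 0.01973 s.
t = 43.8/3045 + 0.01973 = 0.03411 s.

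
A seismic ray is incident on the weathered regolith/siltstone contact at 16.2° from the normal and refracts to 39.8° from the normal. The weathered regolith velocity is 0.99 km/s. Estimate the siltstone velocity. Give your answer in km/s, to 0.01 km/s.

sin 16.2° = 0.2790; sin 39.8° = 0.6401.
V₂ = V₁·(sin θ₂/sin θ₁) = 0.99·(0.6401/0.2790) = 2.27 km/s.

2.27 km/s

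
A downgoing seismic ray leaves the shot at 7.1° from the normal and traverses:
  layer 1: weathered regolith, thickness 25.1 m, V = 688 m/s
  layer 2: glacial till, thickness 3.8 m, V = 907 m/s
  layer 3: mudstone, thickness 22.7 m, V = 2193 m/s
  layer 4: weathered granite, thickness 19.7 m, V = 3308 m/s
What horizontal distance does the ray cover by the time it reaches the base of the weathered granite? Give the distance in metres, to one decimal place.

p = sin θ₁/V₁ = sin 7.1°/688 = 1.7965e-04 s/m is conserved through the stack.
Layer 1: θ = 7.10°; offset = 25.1·tan 7.10° = 3.126 m.
Layer 2: sin θ = p·907 = 0.1629 → θ = 9.38°; offset = 3.8·tan 9.38° = 0.628 m.
Layer 3: sin θ = p·2193 = 0.3940 → θ = 23.20°; offset = 22.7·tan 23.20° = 9.730 m.
Layer 4: sin θ = p·3308 = 0.5943 → θ = 36.46°; offset = 19.7·tan 36.46° = 14.557 m.
Summing the layer offsets gives 28.041 m.

28.0 m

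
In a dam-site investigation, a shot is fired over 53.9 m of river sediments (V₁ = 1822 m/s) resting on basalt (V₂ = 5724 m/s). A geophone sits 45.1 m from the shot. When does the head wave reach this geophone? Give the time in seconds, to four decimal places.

t = x/V₂ + 2h·√(V₂²−V₁²)/(V₁V₂).
√(V₂²−V₁²) = √(5724²−1822²) = 5426.3 m/s; delay term = 2·53.9·5426.3/(1822·5724) = 0.05609 s.
t = 45.1/5724 + 0.05609 = 0.06397 s.

0.0640 s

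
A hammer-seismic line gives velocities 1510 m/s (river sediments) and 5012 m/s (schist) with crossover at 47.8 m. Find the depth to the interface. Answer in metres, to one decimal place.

17.5 m

h = (x_cross/2)·√((V₂−V₁)/(V₂+V₁)).
(V₂−V₁)/(V₂+V₁) = (5012−1510)/(5012+1510) = 0.5370; √ = 0.7328.
h = (47.8/2)·0.7328 = 17.51 m.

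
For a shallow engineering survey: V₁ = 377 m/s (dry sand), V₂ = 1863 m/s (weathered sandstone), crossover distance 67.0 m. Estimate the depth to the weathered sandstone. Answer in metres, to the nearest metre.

27 m

h = (x_cross/2)·√((V₂−V₁)/(V₂+V₁)).
(V₂−V₁)/(V₂+V₁) = (1863−377)/(1863+377) = 0.6634; √ = 0.8145.
h = (67.0/2)·0.8145 = 27.29 m.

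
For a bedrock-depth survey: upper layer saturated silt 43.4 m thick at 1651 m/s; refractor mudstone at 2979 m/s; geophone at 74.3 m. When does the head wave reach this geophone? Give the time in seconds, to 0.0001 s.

θ_c = arcsin(V₁/V₂) = arcsin(1651/2979) = 33.66°, cos θ_c = 0.8324.
Intercept time tᵢ = 2h cos θ_c / V₁ = 2·43.4·0.8324/1651 = 0.04376 s.
t = x/V₂ + tᵢ = 74.3/2979 + 0.04376 = 0.06870 s.

0.0687 s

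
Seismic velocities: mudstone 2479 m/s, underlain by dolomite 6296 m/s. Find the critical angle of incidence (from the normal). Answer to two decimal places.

23.19°

Critical incidence: sin θ_c = V₁/V₂ = 2479/6296 = 0.3937.
θ_c = arcsin 0.3937 = 23.19°.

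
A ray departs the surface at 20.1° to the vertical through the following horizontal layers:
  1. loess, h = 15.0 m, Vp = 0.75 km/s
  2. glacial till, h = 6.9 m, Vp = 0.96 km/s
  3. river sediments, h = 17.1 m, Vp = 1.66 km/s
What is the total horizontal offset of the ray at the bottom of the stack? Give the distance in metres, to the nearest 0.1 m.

28.9 m

Apply Snell's law at each interface; in layer i the horizontal offset is hᵢ·tan θᵢ.
Layer 1: θ = 20.10°; offset = 15.0·tan 20.10° = 5.489 m.
Layer 2: sin θ = 0.96·sin 20.1°/0.75 = 0.4399, θ = 26.10°; offset = 6.9·tan 26.10° = 3.380 m.
Layer 3: sin θ = 1.66·sin 20.1°/0.75 = 0.7606, θ = 49.52°; offset = 17.1·tan 49.52° = 20.036 m.
Σ offsets = 28.905 m.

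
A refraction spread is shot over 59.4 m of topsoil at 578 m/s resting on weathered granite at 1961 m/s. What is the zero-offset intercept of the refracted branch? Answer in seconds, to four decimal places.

tᵢ = 2h·√(V₂²−V₁²)/(V₁V₂).
√(V₂²−V₁²) = √(1961²−578²) = 1873.9 m/s.
tᵢ = 2·59.4·1873.9/(578·1961) = 0.19641 s.

0.1964 s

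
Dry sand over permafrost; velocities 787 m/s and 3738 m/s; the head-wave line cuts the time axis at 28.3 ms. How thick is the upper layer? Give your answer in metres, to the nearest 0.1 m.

h = tᵢ·V₁·V₂ / (2·√(V₂²−V₁²)).
√(V₂²−V₁²) = √(3738² − 787²) = 3654.2 m/s.
h = 0.0283 s × 787 × 3738 / (2 × 3654.2) = 11.39 m.

11.4 m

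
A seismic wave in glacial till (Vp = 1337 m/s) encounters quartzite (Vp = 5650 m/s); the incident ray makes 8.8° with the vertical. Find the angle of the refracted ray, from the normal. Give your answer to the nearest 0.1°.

40.3°

Snell's law: sin θ₂ = (V₂/V₁)·sin θ₁ = (5650/1337)·sin 8.8° = 0.6465.
θ₂ = sin⁻¹(0.6465) = 40.28° (from vertical).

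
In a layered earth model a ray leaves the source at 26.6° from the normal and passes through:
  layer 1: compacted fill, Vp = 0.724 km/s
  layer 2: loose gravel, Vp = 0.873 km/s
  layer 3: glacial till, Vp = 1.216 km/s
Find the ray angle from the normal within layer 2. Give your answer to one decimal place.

32.7°

Snell's law across each interface conserves sin θ / V, so sin θ_2 = V_2·sin θ₁/V₁.
sin θ_2 = 0.873 × sin 26.6° / 0.724 = 0.5399.
θ_2 = 32.68° from the vertical.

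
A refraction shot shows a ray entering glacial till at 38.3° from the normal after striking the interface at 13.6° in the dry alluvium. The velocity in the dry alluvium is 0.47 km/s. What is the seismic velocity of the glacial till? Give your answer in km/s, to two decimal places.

Snell's law: sin 13.6°/V₁ = sin 38.3°/V₂.
V₂ = V₁·sin 38.3°/sin 13.6° = 0.47 × 2.6358 = 1.24 km/s.

1.24 km/s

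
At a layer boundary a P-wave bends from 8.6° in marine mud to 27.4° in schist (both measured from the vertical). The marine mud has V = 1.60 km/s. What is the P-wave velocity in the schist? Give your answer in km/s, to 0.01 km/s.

4.92 km/s

Snell's law: sin 8.6°/V₁ = sin 27.4°/V₂.
V₂ = V₁·sin 27.4°/sin 8.6° = 1.60 × 3.0775 = 4.92 km/s.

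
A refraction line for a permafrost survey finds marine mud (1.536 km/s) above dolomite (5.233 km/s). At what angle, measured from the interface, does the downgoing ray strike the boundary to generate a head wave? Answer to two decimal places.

At critical incidence the refracted ray runs along the interface (θ₂ = 90°), so sin θ_c = V₁/V₂.
θ_c = arcsin(1.536/5.233) = arcsin 0.2935 = 17.07°.
Measured from the interface: 90° − 17.07° = 72.93°.

72.93°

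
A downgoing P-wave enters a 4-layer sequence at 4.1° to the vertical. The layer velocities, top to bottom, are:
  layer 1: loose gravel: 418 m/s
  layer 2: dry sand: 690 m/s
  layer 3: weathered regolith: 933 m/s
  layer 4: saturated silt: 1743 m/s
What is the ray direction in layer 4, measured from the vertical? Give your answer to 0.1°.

17.3°

Ray parameter p = sin 4.1° / 418 = 1.7105e-04 s/m.
sin θ_4 = p·V_4 = 1.7105e-04 × 1743 = 0.2981.
θ_4 = 17.35° from the vertical.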